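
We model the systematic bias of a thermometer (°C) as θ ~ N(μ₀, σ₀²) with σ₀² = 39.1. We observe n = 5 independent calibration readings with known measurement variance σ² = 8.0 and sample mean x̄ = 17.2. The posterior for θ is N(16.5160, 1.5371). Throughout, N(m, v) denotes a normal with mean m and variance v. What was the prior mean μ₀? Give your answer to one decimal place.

With known observation variance, the Normal–Normal posterior has precision τ_n = τ₀ + n/σ² and mean μ_n = (τ₀μ₀ + (n/σ²)x̄)/τ_n.
Here τ₀ = 1/39.1 = 0.025575 and τ_data = 5/8.0 = 0.625000, so τ_n = 0.650575.
Rearranging for μ₀: μ₀ = (μ_n·τ_n − τ_data·x̄)/τ₀ = (16.5160·0.650575 − 0.625000·17.2) / 0.025575 = -0.005103/0.025575 ≈ -0.2.

μ₀ = -0.2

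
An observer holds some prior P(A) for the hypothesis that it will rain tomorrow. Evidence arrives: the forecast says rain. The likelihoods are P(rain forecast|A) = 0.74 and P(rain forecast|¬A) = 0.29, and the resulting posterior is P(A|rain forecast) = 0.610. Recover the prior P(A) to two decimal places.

P(A) = 0.38

In odds form, posterior odds = prior odds × likelihood ratio, so prior odds = posterior odds ÷ LR.
Posterior odds = 0.610/(1−0.610) = 1.5641. LR = 0.74/0.29 = 2.5517.
Prior odds = 1.5641/2.5517 = 0.6130, so P(A) = 0.6130/(1+0.6130) ≈ 0.38.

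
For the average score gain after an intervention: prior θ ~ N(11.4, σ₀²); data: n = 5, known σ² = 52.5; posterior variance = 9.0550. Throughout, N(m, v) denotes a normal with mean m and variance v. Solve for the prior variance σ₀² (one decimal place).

σ₀² = 65.8

Posterior precision equals prior precision plus data precision: 1/σ_n² = 1/σ₀² + n/σ².
So 1/σ₀² = 1/9.0550 − 5/52.5 = 0.110436 − 0.095238 = 0.015198.
Hence σ₀² = 1/0.015198 ≈ 65.8.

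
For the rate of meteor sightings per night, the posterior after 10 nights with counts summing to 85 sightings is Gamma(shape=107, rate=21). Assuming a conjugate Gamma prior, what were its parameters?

Gamma–Poisson conjugacy: posterior shape = α + Σxᵢ, posterior rate = β + n.
So α = 107 − 85 = 22 and β = 21 − 10 = 11.

Gamma(shape=22, rate=11)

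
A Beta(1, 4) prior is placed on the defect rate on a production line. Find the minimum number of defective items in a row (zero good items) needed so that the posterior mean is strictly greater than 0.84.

k = 21

After k defective items and 0 good items the posterior is Beta(1+k, 4), with mean (1+k)/(1+4+k).
Set (1+k)/(5+k) > 0.84 and solve: k > (0.84·5 − 1)/(1 − 0.84) = 20.000.
The smallest integer exceeding 20.000 is 21.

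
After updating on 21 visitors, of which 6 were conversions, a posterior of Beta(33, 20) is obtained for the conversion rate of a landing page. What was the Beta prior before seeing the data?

Beta is conjugate to the binomial likelihood: posterior = Beta(α+s, β+f).
So α = 33 − 6 = 27 and β = 20 − 15 = 5.

Beta(27, 5)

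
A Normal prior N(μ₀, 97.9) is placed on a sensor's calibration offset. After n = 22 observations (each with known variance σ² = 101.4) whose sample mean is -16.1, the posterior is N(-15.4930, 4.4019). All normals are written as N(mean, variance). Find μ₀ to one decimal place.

μ₀ = -2.6

The posterior mean is a precision-weighted average: μ_n = (τ₀μ₀ + τ_data·x̄)/(τ₀+τ_data), with τ₀=1/σ₀² and τ_data=n/σ².
Here τ₀ = 1/97.9 = 0.010215 and τ_data = 22/101.4 = 0.216963, so τ_n = 0.227178.
Rearranging for μ₀: μ₀ = (μ_n·τ_n − τ_data·x̄)/τ₀ = (-15.4930·0.227178 − 0.216963·-16.1) / 0.010215 = -0.026564/0.010215 ≈ -2.6.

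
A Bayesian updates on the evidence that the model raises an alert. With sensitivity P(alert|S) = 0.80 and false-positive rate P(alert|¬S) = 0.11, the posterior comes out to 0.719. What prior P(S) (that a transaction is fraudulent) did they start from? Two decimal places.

Bayes' rule in odds form gives O(S|E) = O(S)·[P(E|S)/P(E|¬S)], hence O(S) = O(S|E)/LR.
Posterior odds = 0.719/(1−0.719) = 2.5587. LR = 0.80/0.11 = 7.2727.
Prior odds = 2.5587/7.2727 = 0.3518, so P(S) = 0.3518/(1+0.3518) ≈ 0.26.

P(S) = 0.26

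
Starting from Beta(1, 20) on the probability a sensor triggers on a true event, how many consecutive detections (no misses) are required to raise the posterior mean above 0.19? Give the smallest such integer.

After k detections and 0 misses the posterior is Beta(1+k, 20), with mean (1+k)/(1+20+k).
Set (1+k)/(21+k) > 0.19 and solve: k > (0.19·21 − 1)/(1 − 0.19) = 3.691.
The smallest integer exceeding 3.691 is 4.

k = 4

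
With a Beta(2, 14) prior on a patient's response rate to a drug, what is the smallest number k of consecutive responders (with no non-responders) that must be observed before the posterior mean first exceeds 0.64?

k = 23

After k responders and 0 non-responders the posterior is Beta(2+k, 14), with mean (2+k)/(2+14+k).
Set (2+k)/(16+k) > 0.64 and solve: k > (0.64·16 − 2)/(1 − 0.64) = 22.889.
The smallest integer exceeding 22.889 is 23, and checking k=23: (25)/(39) = 0.6410 > 0.64.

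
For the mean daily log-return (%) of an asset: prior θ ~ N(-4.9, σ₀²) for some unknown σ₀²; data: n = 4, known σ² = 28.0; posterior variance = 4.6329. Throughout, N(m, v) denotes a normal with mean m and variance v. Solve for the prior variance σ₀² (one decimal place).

Posterior precision equals prior precision plus data precision: 1/σ_n² = 1/σ₀² + n/σ².
So 1/σ₀² = 1/4.6329 − 4/28.0 = 0.215848 − 0.142857 = 0.072991.
Hence σ₀² = 1/0.072991 ≈ 13.7.

σ₀² = 13.7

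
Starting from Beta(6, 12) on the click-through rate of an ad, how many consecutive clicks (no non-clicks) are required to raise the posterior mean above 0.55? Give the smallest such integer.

After k clicks and 0 non-clicks the posterior is Beta(6+k, 12), with mean (6+k)/(6+12+k).
Set (6+k)/(18+k) > 0.55 and solve: k > (0.55·18 − 6)/(1 − 0.55) = 8.667.
The smallest integer exceeding 8.667 is 9, and checking k=9: (15)/(27) = 0.5556 > 0.55.

k = 9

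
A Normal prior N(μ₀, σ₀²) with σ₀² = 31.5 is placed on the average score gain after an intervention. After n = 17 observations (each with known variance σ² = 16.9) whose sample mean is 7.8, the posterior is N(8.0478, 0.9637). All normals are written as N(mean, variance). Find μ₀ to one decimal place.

With known observation variance, the Normal–Normal posterior has precision τ_n = τ₀ + n/σ² and mean μ_n = (τ₀μ₀ + (n/σ²)x̄)/τ_n.
Here τ₀ = 1/31.5 = 0.031746 and τ_data = 17/16.9 = 1.005917, so τ_n = 1.037663.
Rearranging for μ₀: μ₀ = (μ_n·τ_n − τ_data·x̄)/τ₀ = (8.0478·1.037663 − 1.005917·7.8) / 0.031746 = 0.504752/0.031746 ≈ 15.9.

μ₀ = 15.9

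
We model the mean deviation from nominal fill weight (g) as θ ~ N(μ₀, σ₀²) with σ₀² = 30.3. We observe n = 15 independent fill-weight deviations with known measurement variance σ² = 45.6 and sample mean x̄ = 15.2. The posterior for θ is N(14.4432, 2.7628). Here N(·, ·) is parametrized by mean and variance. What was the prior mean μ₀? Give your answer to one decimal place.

μ₀ = 6.9

The posterior mean is a precision-weighted average: μ_n = (τ₀μ₀ + τ_data·x̄)/(τ₀+τ_data), with τ₀=1/σ₀² and τ_data=n/σ².
Here τ₀ = 1/30.3 = 0.033003 and τ_data = 15/45.6 = 0.328947, so τ_n = 0.361950.
Rearranging for μ₀: μ₀ = (μ_n·τ_n − τ_data·x̄)/τ₀ = (14.4432·0.361950 − 0.328947·15.2) / 0.033003 = 0.227722/0.033003 ≈ 6.9.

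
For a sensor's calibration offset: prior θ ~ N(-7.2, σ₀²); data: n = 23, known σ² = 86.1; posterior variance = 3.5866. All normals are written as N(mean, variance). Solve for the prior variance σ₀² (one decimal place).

σ₀² = 85.6

Posterior precision equals prior precision plus data precision: 1/σ_n² = 1/σ₀² + n/σ².
So 1/σ₀² = 1/3.5866 − 23/86.1 = 0.278816 − 0.267131 = 0.011685.
Hence σ₀² = 1/0.011685 ≈ 85.6.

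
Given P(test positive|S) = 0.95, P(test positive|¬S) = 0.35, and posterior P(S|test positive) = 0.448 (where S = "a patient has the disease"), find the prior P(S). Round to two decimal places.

P(S) = 0.23

In odds form, posterior odds = prior odds × likelihood ratio, so prior odds = posterior odds ÷ LR.
Posterior odds = 0.448/(1−0.448) = 0.8116. LR = 0.95/0.35 = 2.7143.
Prior odds = 0.8116/2.7143 = 0.2990, so P(S) = 0.2990/(1+0.2990) ≈ 0.23.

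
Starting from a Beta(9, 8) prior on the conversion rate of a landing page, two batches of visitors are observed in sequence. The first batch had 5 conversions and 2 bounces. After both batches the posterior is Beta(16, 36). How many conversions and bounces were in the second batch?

2 conversions and 26 bounces

Because Beta–binomial updating is additive in the counts, the combined data contributed (α_post−α_prior, β_post−β_prior) successes and failures.
Total across both batches: 16−9=7 conversions, 36−8=28 bounces.
Subtract the first batch: 7−5=2 conversions and 28−2=26 bounces.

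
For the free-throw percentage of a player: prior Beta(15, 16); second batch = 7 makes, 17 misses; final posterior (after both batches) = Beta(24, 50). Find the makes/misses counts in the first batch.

Sequential conjugate updates are equivalent to a single update on the pooled data, so total successes = posterior α − prior α and total failures = posterior β − prior β.
Total across both batches: 24−15=9 makes, 50−16=34 misses.
Subtract the second batch: 9−7=2 makes and 34−17=17 misses.

2 makes and 17 misses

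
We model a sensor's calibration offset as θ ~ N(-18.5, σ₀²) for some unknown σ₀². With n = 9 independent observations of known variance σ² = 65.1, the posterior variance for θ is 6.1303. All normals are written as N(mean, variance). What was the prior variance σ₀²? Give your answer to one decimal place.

σ₀² = 40.2

Posterior precision equals prior precision plus data precision: 1/σ_n² = 1/σ₀² + n/σ².
So 1/σ₀² = 1/6.1303 − 9/65.1 = 0.163124 − 0.138249 = 0.024875.
Hence σ₀² = 1/0.024875 ≈ 40.2.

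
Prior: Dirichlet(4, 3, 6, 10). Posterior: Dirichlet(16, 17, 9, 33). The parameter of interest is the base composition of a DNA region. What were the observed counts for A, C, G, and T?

counts (12, 14, 3, 23)

For a Dirichlet(α) prior with multinomial counts c, the posterior is Dirichlet(α + c) componentwise.
Counts are posterior − prior componentwise: 16−4=12, 17−3=14, 9−6=3, 33−10=23.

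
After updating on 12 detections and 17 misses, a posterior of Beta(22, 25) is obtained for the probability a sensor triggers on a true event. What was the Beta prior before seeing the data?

Under Beta–binomial conjugacy the posterior parameters are (a+s, b+f).
Subtract the data counts: 22−12=10, 25−17=8.

Beta(10, 8)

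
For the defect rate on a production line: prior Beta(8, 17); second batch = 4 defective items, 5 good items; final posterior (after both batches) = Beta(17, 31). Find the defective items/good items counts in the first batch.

Because Beta–binomial updating is additive in the counts, the combined data contributed (α_post−α_prior, β_post−β_prior) successes and failures.
Total across both batches: 17−8=9 defective items, 31−17=14 good items.
Subtract the second batch: 9−4=5 defective items and 14−5=9 good items.

5 defective items and 9 good items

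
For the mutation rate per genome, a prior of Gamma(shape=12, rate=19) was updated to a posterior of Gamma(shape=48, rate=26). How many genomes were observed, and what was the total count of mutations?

n = 7 genomes with total 36 mutations

A Gamma(α, β) prior (rate parametrization) on a Poisson rate with n observations summing to S gives posterior Gamma(α+S, β+n).
Matching: Σxᵢ = 48 − 12 = 36 and n = 26 − 19 = 7.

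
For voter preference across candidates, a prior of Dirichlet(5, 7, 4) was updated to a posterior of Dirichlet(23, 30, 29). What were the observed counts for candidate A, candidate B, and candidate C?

counts (18, 23, 25)

For a Dirichlet(α) prior with multinomial counts c, the posterior is Dirichlet(α + c) componentwise.
Counts are posterior − prior componentwise: 23−5=18, 30−7=23, 29−4=25.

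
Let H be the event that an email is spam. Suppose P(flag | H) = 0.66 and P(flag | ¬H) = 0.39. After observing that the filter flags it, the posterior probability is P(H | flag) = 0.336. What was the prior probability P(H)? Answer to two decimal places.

P(H) = 0.23

In odds form, posterior odds = prior odds × likelihood ratio, so prior odds = posterior odds ÷ LR.
Posterior odds = 0.336/(1−0.336) = 0.5060. LR = 0.66/0.39 = 1.6923.
Prior odds = 0.5060/1.6923 = 0.2990, so P(H) = 0.2990/(1+0.2990) ≈ 0.23.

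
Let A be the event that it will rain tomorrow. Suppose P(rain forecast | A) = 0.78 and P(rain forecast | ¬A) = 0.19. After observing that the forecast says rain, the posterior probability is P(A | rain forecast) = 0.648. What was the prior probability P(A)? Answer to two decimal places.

P(A) = 0.31

Bayes' rule in odds form gives O(A|E) = O(A)·[P(E|A)/P(E|¬A)], hence O(A) = O(A|E)/LR.
Posterior odds = 0.648/(1−0.648) = 1.8409. LR = 0.78/0.19 = 4.1053.
Prior odds = 1.8409/4.1053 = 0.4484, so P(A) = 0.4484/(1+0.4484) ≈ 0.31.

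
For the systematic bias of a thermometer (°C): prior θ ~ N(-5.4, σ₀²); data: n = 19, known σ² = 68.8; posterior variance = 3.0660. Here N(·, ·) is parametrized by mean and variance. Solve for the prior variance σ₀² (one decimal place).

σ₀² = 20.0

For the Normal–Normal model with known σ², precisions add: τ_n = τ₀ + n/σ².
So 1/σ₀² = 1/3.0660 − 19/68.8 = 0.326158 − 0.276163 = 0.049995.
Hence σ₀² = 1/0.049995 ≈ 20.0.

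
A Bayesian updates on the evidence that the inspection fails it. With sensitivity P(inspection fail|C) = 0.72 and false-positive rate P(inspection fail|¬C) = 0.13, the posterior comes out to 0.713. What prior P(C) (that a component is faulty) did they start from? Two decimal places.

Bayes' rule in odds form gives O(C|E) = O(C)·[P(E|C)/P(E|¬C)], hence O(C) = O(C|E)/LR.
Posterior odds = 0.713/(1−0.713) = 2.4843. LR = 0.72/0.13 = 5.5385.
Prior odds = 2.4843/5.5385 = 0.4486, so P(C) = 0.4486/(1+0.4486) ≈ 0.31.

P(C) = 0.31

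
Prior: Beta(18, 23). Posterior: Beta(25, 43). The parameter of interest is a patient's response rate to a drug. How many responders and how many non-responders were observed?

A Beta(a, b) prior with s successes and f failures in binomial data gives a Beta(a+s, b+f) posterior.
Match parameters: s=25−18=7, f=43−23=20.

7 responders and 20 non-responders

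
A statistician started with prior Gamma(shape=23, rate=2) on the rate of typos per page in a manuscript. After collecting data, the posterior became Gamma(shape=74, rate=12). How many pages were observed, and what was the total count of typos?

n = 10 pages with total 51 typos

Gamma–Poisson conjugacy: posterior shape = α + Σxᵢ, posterior rate = β + n.
Matching: Σxᵢ = 74 − 23 = 51 and n = 12 − 2 = 10.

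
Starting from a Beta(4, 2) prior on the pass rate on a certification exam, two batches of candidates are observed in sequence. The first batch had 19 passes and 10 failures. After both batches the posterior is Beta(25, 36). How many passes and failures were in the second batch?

Because Beta–binomial updating is additive in the counts, the combined data contributed (α_post−α_prior, β_post−β_prior) successes and failures.
Total across both batches: 25−4=21 passes, 36−2=34 failures.
Subtract the first batch: 21−19=2 passes and 34−10=24 failures.

2 passes and 24 failures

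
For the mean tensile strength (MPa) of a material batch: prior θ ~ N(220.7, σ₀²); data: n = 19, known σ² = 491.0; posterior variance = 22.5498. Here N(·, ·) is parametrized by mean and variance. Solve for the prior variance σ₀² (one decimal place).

σ₀² = 177.0

Posterior precision equals prior precision plus data precision: 1/σ_n² = 1/σ₀² + n/σ².
So 1/σ₀² = 1/22.5498 − 19/491.0 = 0.044346 − 0.038697 = 0.005649.
Hence σ₀² = 1/0.005649 ≈ 177.0.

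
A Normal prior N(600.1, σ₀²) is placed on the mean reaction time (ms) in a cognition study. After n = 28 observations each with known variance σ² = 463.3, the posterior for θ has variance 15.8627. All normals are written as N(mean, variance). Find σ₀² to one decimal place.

For the Normal–Normal model with known σ², precisions add: τ_n = τ₀ + n/σ².
So 1/σ₀² = 1/15.8627 − 28/463.3 = 0.063041 − 0.060436 = 0.002605.
Hence σ₀² = 1/0.002605 ≈ 383.9.

σ₀² = 383.9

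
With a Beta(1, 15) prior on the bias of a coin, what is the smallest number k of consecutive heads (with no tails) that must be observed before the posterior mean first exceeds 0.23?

k = 4

After k heads and 0 tails the posterior is Beta(1+k, 15), with mean (1+k)/(1+15+k).
Set (1+k)/(16+k) > 0.23 and solve: k > (0.23·16 − 1)/(1 − 0.23) = 3.481.
The smallest integer exceeding 3.481 is 4, and checking k=4: (5)/(20) = 0.2500 > 0.23.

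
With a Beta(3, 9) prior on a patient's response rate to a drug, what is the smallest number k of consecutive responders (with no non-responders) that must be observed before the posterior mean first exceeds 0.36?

k = 3

After k responders and 0 non-responders the posterior is Beta(3+k, 9), with mean (3+k)/(3+9+k).
Set (3+k)/(12+k) > 0.36 and solve: k > (0.36·12 − 3)/(1 − 0.36) = 2.062.
The smallest integer exceeding 2.062 is 3.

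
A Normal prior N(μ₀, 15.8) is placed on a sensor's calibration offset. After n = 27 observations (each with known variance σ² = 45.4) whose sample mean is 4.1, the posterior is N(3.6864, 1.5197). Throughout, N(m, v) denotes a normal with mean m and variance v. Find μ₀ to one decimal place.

μ₀ = -0.2

With known observation variance, the Normal–Normal posterior has precision τ_n = τ₀ + n/σ² and mean μ_n = (τ₀μ₀ + (n/σ²)x̄)/τ_n.
Here τ₀ = 1/15.8 = 0.063291 and τ_data = 27/45.4 = 0.594714, so τ_n = 0.658005.
Rearranging for μ₀: μ₀ = (μ_n·τ_n − τ_data·x̄)/τ₀ = (3.6864·0.658005 − 0.594714·4.1) / 0.063291 = -0.012658/0.063291 ≈ -0.2.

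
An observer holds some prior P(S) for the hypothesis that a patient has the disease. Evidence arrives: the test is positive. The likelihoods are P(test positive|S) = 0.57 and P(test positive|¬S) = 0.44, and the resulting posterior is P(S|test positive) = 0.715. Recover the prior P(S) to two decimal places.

P(S) = 0.66

In odds form, posterior odds = prior odds × likelihood ratio, so prior odds = posterior odds ÷ LR.
Posterior odds = 0.715/(1−0.715) = 2.5088. LR = 0.57/0.44 = 1.2955.
Prior odds = 2.5088/1.2955 = 1.9365, so P(S) = 1.9365/(1+1.9365) ≈ 0.66.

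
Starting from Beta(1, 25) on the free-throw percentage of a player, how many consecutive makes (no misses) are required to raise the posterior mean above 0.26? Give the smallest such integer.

k = 8

After k makes and 0 misses the posterior is Beta(1+k, 25), with mean (1+k)/(1+25+k).
Set (1+k)/(26+k) > 0.26 and solve: k > (0.26·26 − 1)/(1 − 0.26) = 7.784.
The smallest integer exceeding 7.784 is 8, and checking k=8: (9)/(34) = 0.2647 > 0.26.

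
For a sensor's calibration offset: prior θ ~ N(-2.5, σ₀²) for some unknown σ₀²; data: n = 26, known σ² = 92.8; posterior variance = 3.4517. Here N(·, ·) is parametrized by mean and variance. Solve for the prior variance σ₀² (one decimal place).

σ₀² = 104.8

Posterior precision equals prior precision plus data precision: 1/σ_n² = 1/σ₀² + n/σ².
So 1/σ₀² = 1/3.4517 − 26/92.8 = 0.289712 − 0.280172 = 0.009540.
Hence σ₀² = 1/0.009540 ≈ 104.8.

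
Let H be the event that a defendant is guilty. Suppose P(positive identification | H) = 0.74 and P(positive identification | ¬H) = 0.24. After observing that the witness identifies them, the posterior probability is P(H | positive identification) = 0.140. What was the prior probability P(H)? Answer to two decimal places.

In odds form, posterior odds = prior odds × likelihood ratio, so prior odds = posterior odds ÷ LR.
Posterior odds = 0.140/(1−0.140) = 0.1628. LR = 0.74/0.24 = 3.0833.
Prior odds = 0.1628/3.0833 = 0.0528, so P(H) = 0.0528/(1+0.0528) ≈ 0.05.

P(H) = 0.05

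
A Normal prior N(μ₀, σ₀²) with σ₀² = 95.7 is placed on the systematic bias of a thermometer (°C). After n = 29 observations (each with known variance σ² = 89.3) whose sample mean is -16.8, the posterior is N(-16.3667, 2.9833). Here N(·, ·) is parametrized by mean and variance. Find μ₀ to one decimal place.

With known observation variance, the Normal–Normal posterior has precision τ_n = τ₀ + n/σ² and mean μ_n = (τ₀μ₀ + (n/σ²)x̄)/τ_n.
Here τ₀ = 1/95.7 = 0.010449 and τ_data = 29/89.3 = 0.324748, so τ_n = 0.335197.
Rearranging for μ₀: μ₀ = (μ_n·τ_n − τ_data·x̄)/τ₀ = (-16.3667·0.335197 − 0.324748·-16.8) / 0.010449 = -0.030302/0.010449 ≈ -2.9.

μ₀ = -2.9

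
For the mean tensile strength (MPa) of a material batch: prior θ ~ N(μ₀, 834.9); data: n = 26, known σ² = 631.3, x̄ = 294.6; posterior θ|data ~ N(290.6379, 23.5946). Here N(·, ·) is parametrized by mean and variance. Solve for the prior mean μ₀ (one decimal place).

The posterior mean is a precision-weighted average: μ_n = (τ₀μ₀ + τ_data·x̄)/(τ₀+τ_data), with τ₀=1/σ₀² and τ_data=n/σ².
Here τ₀ = 1/834.9 = 0.001198 and τ_data = 26/631.3 = 0.041185, so τ_n = 0.042383.
Rearranging for μ₀: μ₀ = (μ_n·τ_n − τ_data·x̄)/τ₀ = (290.6379·0.042383 − 0.041185·294.6) / 0.001198 = 0.185005/0.001198 ≈ 154.4.

μ₀ = 154.4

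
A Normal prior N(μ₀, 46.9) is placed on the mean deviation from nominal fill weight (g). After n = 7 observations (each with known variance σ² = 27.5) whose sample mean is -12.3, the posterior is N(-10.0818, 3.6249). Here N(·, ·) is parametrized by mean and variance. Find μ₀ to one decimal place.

μ₀ = 16.4

With known observation variance, the Normal–Normal posterior has precision τ_n = τ₀ + n/σ² and mean μ_n = (τ₀μ₀ + (n/σ²)x̄)/τ_n.
Here τ₀ = 1/46.9 = 0.021322 and τ_data = 7/27.5 = 0.254545, so τ_n = 0.275867.
Rearranging for μ₀: μ₀ = (μ_n·τ_n − τ_data·x̄)/τ₀ = (-10.0818·0.275867 − 0.254545·-12.3) / 0.021322 = 0.349668/0.021322 ≈ 16.4.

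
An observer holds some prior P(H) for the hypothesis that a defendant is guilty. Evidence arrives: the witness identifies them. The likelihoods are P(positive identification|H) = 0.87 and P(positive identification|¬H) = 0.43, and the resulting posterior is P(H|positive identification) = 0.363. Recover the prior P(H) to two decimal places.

Bayes' rule in odds form gives O(H|E) = O(H)·[P(E|H)/P(E|¬H)], hence O(H) = O(H|E)/LR.
Posterior odds = 0.363/(1−0.363) = 0.5699. LR = 0.87/0.43 = 2.0233.
Prior odds = 0.5699/2.0233 = 0.2817, so P(H) = 0.2817/(1+0.2817) ≈ 0.22.

P(H) = 0.22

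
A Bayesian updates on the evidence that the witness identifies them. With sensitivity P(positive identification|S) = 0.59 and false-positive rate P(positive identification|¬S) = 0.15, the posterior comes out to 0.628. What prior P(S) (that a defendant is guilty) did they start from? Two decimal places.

Bayes' rule in odds form gives O(S|E) = O(S)·[P(E|S)/P(E|¬S)], hence O(S) = O(S|E)/LR.
Posterior odds = 0.628/(1−0.628) = 1.6882. LR = 0.59/0.15 = 3.9333.
Prior odds = 1.6882/3.9333 = 0.4292, so P(S) = 0.4292/(1+0.4292) ≈ 0.30.

P(S) = 0.30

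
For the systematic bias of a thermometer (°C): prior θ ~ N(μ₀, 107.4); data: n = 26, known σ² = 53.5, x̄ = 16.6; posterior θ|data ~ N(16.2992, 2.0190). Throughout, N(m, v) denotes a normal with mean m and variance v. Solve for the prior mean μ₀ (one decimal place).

The posterior mean is a precision-weighted average: μ_n = (τ₀μ₀ + τ_data·x̄)/(τ₀+τ_data), with τ₀=1/σ₀² and τ_data=n/σ².
Here τ₀ = 1/107.4 = 0.009311 and τ_data = 26/53.5 = 0.485981, so τ_n = 0.495292.
Rearranging for μ₀: μ₀ = (μ_n·τ_n − τ_data·x̄)/τ₀ = (16.2992·0.495292 − 0.485981·16.6) / 0.009311 = 0.005579/0.009311 ≈ 0.6.

μ₀ = 0.6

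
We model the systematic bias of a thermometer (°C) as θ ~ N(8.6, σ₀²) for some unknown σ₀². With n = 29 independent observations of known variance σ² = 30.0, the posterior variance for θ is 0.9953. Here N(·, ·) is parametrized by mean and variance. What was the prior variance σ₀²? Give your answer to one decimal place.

σ₀² = 26.3

For the Normal–Normal model with known σ², precisions add: τ_n = τ₀ + n/σ².
So 1/σ₀² = 1/0.9953 − 29/30.0 = 1.004722 − 0.966667 = 0.038055.
Hence σ₀² = 1/0.038055 ≈ 26.3.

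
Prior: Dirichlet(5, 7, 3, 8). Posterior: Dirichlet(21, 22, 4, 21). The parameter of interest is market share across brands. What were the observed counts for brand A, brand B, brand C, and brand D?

For a Dirichlet(α) prior with multinomial counts c, the posterior is Dirichlet(α + c) componentwise.
Counts are posterior − prior componentwise: 21−5=16, 22−7=15, 4−3=1, 21−8=13.

counts (16, 15, 1, 13)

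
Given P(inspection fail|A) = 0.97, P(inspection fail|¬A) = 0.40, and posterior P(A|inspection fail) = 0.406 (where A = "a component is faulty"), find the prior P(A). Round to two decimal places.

P(A) = 0.22

In odds form, posterior odds = prior odds × likelihood ratio, so prior odds = posterior odds ÷ LR.
Posterior odds = 0.406/(1−0.406) = 0.6835. LR = 0.97/0.40 = 2.4250.
Prior odds = 0.6835/2.4250 = 0.2819, so P(A) = 0.2819/(1+0.2819) ≈ 0.22.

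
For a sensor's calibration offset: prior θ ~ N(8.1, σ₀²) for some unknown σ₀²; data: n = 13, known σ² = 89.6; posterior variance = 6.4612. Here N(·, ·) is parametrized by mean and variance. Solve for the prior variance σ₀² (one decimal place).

For the Normal–Normal model with known σ², precisions add: τ_n = τ₀ + n/σ².
So 1/σ₀² = 1/6.4612 − 13/89.6 = 0.154770 − 0.145089 = 0.009681.
Hence σ₀² = 1/0.009681 ≈ 103.3.

σ₀² = 103.3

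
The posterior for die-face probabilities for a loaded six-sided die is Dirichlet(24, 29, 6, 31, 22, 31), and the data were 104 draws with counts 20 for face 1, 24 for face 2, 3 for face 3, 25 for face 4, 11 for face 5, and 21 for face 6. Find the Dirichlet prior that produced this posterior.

For a Dirichlet(α) prior with multinomial counts c, the posterior is Dirichlet(α + c) componentwise.
Subtract each count from the matching posterior parameter: 24−20=4, 29−24=5, 6−3=3, 31−25=6, 22−11=11, 31−21=10.

Dirichlet(4, 5, 3, 6, 11, 10)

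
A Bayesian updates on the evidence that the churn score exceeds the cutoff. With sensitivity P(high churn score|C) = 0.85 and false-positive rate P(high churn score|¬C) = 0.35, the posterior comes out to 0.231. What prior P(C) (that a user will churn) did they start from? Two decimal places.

In odds form, posterior odds = prior odds × likelihood ratio, so prior odds = posterior odds ÷ LR.
Posterior odds = 0.231/(1−0.231) = 0.3004. LR = 0.85/0.35 = 2.4286.
Prior odds = 0.3004/2.4286 = 0.1237, so P(C) = 0.1237/(1+0.1237) ≈ 0.11.

P(C) = 0.11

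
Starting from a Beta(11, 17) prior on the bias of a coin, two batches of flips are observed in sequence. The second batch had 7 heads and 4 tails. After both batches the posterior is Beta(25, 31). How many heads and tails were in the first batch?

Sequential conjugate updates are equivalent to a single update on the pooled data, so total successes = posterior α − prior α and total failures = posterior β − prior β.
Total across both batches: 25−11=14 heads, 31−17=14 tails.
Subtract the second batch: 14−7=7 heads and 14−4=10 tails.

7 heads and 10 tails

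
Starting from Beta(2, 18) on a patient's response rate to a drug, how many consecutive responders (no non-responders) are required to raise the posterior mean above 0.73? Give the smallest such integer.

k = 47

After k responders and 0 non-responders the posterior is Beta(2+k, 18), with mean (2+k)/(2+18+k).
Set (2+k)/(20+k) > 0.73 and solve: k > (0.73·20 − 2)/(1 − 0.73) = 46.667.
The smallest integer exceeding 46.667 is 47.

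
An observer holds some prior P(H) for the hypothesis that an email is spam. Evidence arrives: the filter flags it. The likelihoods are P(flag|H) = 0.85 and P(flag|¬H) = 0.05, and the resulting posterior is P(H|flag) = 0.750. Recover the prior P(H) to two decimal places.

P(H) = 0.15

Bayes' rule in odds form gives O(H|E) = O(H)·[P(E|H)/P(E|¬H)], hence O(H) = O(H|E)/LR.
Posterior odds = 0.750/(1−0.750) = 3.0000. LR = 0.85/0.05 = 17.0000.
Prior odds = 3.0000/17.0000 = 0.1765, so P(H) = 0.1765/(1+0.1765) ≈ 0.15.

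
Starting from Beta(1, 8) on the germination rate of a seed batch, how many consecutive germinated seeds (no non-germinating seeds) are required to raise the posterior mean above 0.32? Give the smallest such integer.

After k germinated seeds and 0 non-germinating seeds the posterior is Beta(1+k, 8), with mean (1+k)/(1+8+k).
Set (1+k)/(9+k) > 0.32 and solve: k > (0.32·9 − 1)/(1 − 0.32) = 2.765.
The smallest integer exceeding 2.765 is 3, and checking k=3: (4)/(12) = 0.3333 > 0.32.

k = 3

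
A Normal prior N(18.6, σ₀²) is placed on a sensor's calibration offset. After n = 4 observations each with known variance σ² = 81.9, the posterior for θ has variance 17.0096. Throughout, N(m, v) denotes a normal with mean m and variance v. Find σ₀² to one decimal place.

σ₀² = 100.5

Posterior precision equals prior precision plus data precision: 1/σ_n² = 1/σ₀² + n/σ².
So 1/σ₀² = 1/17.0096 − 4/81.9 = 0.058790 − 0.048840 = 0.009950.
Hence σ₀² = 1/0.009950 ≈ 100.5.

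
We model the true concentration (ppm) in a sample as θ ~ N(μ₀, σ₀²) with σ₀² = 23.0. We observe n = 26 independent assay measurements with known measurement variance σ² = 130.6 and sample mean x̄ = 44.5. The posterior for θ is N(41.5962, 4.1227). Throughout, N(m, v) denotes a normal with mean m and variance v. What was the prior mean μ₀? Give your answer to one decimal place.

μ₀ = 28.3

The posterior mean is a precision-weighted average: μ_n = (τ₀μ₀ + τ_data·x̄)/(τ₀+τ_data), with τ₀=1/σ₀² and τ_data=n/σ².
Here τ₀ = 1/23.0 = 0.043478 and τ_data = 26/130.6 = 0.199081, so τ_n = 0.242559.
Rearranging for μ₀: μ₀ = (μ_n·τ_n − τ_data·x̄)/τ₀ = (41.5962·0.242559 − 0.199081·44.5) / 0.043478 = 1.230428/0.043478 ≈ 28.3.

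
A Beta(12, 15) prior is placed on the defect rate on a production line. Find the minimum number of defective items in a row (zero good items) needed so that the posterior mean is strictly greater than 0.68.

After k defective items and 0 good items the posterior is Beta(12+k, 15), with mean (12+k)/(12+15+k).
Set (12+k)/(27+k) > 0.68 and solve: k > (0.68·27 − 12)/(1 − 0.68) = 19.875.
The smallest integer exceeding 19.875 is 20.

k = 20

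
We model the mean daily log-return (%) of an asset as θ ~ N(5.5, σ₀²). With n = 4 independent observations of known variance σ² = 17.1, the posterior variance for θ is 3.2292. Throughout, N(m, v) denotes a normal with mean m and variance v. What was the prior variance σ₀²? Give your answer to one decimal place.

Posterior precision equals prior precision plus data precision: 1/σ_n² = 1/σ₀² + n/σ².
So 1/σ₀² = 1/3.2292 − 4/17.1 = 0.309674 − 0.233918 = 0.075756.
Hence σ₀² = 1/0.075756 ≈ 13.2.

σ₀² = 13.2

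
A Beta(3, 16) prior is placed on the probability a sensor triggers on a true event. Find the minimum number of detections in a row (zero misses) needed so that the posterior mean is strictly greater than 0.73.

k = 41

After k detections and 0 misses the posterior is Beta(3+k, 16), with mean (3+k)/(3+16+k).
Set (3+k)/(19+k) > 0.73 and solve: k > (0.73·19 − 3)/(1 − 0.73) = 40.259.
The smallest integer exceeding 40.259 is 41, and checking k=41: (44)/(60) = 0.7333 > 0.73.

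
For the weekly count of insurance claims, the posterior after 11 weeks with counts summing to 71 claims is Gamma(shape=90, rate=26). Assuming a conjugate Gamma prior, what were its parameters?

A Gamma(α, β) prior (rate parametrization) on a Poisson rate with n observations summing to S gives posterior Gamma(α+S, β+n).
So α = 90 − 71 = 19 and β = 26 − 11 = 15.

Gamma(shape=19, rate=15)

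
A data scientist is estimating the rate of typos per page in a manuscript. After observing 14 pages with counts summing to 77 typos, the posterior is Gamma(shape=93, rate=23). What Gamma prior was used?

Gamma(shape=16, rate=9)

A Gamma(α, β) prior (rate parametrization) on a Poisson rate with n observations summing to S gives posterior Gamma(α+S, β+n).
So α = 93 − 77 = 16 and β = 23 − 14 = 9.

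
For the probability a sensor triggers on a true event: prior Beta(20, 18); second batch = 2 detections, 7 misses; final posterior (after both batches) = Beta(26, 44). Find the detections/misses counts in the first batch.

Sequential conjugate updates are equivalent to a single update on the pooled data, so total successes = posterior α − prior α and total failures = posterior β − prior β.
Total across both batches: 26−20=6 detections, 44−18=26 misses.
Subtract the second batch: 6−2=4 detections and 26−7=19 misses.

4 detections and 19 misses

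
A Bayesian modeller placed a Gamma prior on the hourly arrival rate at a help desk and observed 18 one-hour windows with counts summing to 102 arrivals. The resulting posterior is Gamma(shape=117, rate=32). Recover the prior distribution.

Gamma–Poisson conjugacy: posterior shape = α + Σxᵢ, posterior rate = β + n.
So α = 117 − 102 = 15 and β = 32 − 18 = 14.

Gamma(shape=15, rate=14)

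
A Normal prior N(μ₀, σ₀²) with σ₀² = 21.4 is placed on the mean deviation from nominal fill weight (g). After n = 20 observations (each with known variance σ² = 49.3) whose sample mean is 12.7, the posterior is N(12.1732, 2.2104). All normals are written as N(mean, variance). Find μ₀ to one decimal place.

The posterior mean is a precision-weighted average: μ_n = (τ₀μ₀ + τ_data·x̄)/(τ₀+τ_data), with τ₀=1/σ₀² and τ_data=n/σ².
Here τ₀ = 1/21.4 = 0.046729 and τ_data = 20/49.3 = 0.405680, so τ_n = 0.452409.
Rearranging for μ₀: μ₀ = (μ_n·τ_n − τ_data·x̄)/τ₀ = (12.1732·0.452409 − 0.405680·12.7) / 0.046729 = 0.355129/0.046729 ≈ 7.6.

μ₀ = 7.6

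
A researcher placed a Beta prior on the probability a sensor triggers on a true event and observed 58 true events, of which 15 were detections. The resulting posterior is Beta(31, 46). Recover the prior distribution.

A Beta(a, b) prior with s successes and f failures in binomial data gives a Beta(a+s, b+f) posterior.
So a = 31 − 15 = 16 and b = 46 − 43 = 3.

Beta(16, 3)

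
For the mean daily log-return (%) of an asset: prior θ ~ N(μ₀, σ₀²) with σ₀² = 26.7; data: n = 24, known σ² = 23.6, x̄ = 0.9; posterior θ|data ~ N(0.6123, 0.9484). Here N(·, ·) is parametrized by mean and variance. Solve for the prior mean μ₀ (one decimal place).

The posterior mean is a precision-weighted average: μ_n = (τ₀μ₀ + τ_data·x̄)/(τ₀+τ_data), with τ₀=1/σ₀² and τ_data=n/σ².
Here τ₀ = 1/26.7 = 0.037453 and τ_data = 24/23.6 = 1.016949, so τ_n = 1.054402.
Rearranging for μ₀: μ₀ = (μ_n·τ_n − τ_data·x̄)/τ₀ = (0.6123·1.054402 − 1.016949·0.9) / 0.037453 = -0.269644/0.037453 ≈ -7.2.

μ₀ = -7.2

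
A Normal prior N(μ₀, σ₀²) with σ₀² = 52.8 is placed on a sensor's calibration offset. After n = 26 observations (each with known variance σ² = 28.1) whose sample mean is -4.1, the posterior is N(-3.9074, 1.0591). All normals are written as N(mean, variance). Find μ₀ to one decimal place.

μ₀ = 5.5

With known observation variance, the Normal–Normal posterior has precision τ_n = τ₀ + n/σ² and mean μ_n = (τ₀μ₀ + (n/σ²)x̄)/τ_n.
Here τ₀ = 1/52.8 = 0.018939 and τ_data = 26/28.1 = 0.925267, so τ_n = 0.944206.
Rearranging for μ₀: μ₀ = (μ_n·τ_n − τ_data·x̄)/τ₀ = (-3.9074·0.944206 − 0.925267·-4.1) / 0.018939 = 0.104204/0.018939 ≈ 5.5.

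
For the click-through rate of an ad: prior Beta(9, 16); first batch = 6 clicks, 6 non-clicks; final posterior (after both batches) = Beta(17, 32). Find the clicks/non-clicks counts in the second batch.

2 clicks and 10 non-clicks

Because Beta–binomial updating is additive in the counts, the combined data contributed (α_post−α_prior, β_post−β_prior) successes and failures.
Total across both batches: 17−9=8 clicks, 32−16=16 non-clicks.
Subtract the first batch: 8−6=2 clicks and 16−6=10 non-clicks.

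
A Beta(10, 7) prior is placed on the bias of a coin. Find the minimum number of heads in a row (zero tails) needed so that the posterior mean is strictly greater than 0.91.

k = 61

After k heads and 0 tails the posterior is Beta(10+k, 7), with mean (10+k)/(10+7+k).
Set (10+k)/(17+k) > 0.91 and solve: k > (0.91·17 − 10)/(1 − 0.91) = 60.778.
The smallest integer exceeding 60.778 is 61, and checking k=61: (71)/(78) = 0.9103 > 0.91.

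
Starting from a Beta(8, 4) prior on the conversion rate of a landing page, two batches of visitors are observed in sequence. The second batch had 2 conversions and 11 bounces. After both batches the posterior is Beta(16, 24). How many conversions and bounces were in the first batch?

Sequential conjugate updates are equivalent to a single update on the pooled data, so total successes = posterior α − prior α and total failures = posterior β − prior β.
Total across both batches: 16−8=8 conversions, 24−4=20 bounces.
Subtract the second batch: 8−2=6 conversions and 20−11=9 bounces.

6 conversions and 9 bounces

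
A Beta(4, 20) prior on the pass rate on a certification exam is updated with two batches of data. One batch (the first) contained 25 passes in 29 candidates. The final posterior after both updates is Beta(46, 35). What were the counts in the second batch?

Sequential conjugate updates are equivalent to a single update on the pooled data, so total successes = posterior α − prior α and total failures = posterior β − prior β.
Total across both batches: 46−4=42 passes, 35−20=15 failures.
Subtract the first batch: 42−25=17 passes and 15−4=11 failures.

17 passes and 11 failures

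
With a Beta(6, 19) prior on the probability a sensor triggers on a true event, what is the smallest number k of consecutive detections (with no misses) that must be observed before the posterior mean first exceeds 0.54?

After k detections and 0 misses the posterior is Beta(6+k, 19), with mean (6+k)/(6+19+k).
Set (6+k)/(25+k) > 0.54 and solve: k > (0.54·25 − 6)/(1 − 0.54) = 16.304.
The smallest integer exceeding 16.304 is 17, and checking k=17: (23)/(42) = 0.5476 > 0.54.

k = 17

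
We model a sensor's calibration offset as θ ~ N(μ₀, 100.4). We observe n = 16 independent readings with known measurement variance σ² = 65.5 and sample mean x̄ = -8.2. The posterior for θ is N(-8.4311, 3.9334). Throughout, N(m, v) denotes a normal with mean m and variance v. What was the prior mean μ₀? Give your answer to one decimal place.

μ₀ = -14.1

The posterior mean is a precision-weighted average: μ_n = (τ₀μ₀ + τ_data·x̄)/(τ₀+τ_data), with τ₀=1/σ₀² and τ_data=n/σ².
Here τ₀ = 1/100.4 = 0.009960 and τ_data = 16/65.5 = 0.244275, so τ_n = 0.254235.
Rearranging for μ₀: μ₀ = (μ_n·τ_n − τ_data·x̄)/τ₀ = (-8.4311·0.254235 − 0.244275·-8.2) / 0.009960 = -0.140426/0.009960 ≈ -14.1.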